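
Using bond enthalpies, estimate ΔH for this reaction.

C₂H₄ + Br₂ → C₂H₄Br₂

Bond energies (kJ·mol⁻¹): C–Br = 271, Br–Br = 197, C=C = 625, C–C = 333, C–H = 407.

Bonds broken (reactants):
  Br–Br: 1 × 197 = 197
  C–H: 4 × 407 = 1628
  C=C: 1 × 625 = 625
  Σ(broken) = 2450 kJ
Bonds formed (products):
  C–Br: 2 × 271 = 542
  C–C: 1 × 333 = 333
  C–H: 4 × 407 = 1628
  Σ(formed) = 2503 kJ
ΔH = Σ(broken) − Σ(formed) = 2450 − 2503 = −53 kJ

ΔH ≈ −53 kJ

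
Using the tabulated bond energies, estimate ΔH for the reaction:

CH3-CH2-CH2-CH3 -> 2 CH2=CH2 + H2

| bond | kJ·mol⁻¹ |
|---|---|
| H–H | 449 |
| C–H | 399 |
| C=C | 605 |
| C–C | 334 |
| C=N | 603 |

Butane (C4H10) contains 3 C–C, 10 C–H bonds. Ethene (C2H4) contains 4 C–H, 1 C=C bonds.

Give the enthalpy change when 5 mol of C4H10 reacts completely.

ΔH = +705 kJ

Bonds broken (reactants):
  C–C: 3 × 334 = 1002
  C–H: 10 × 399 = 3990
  Σ(broken) = 4992 kJ
Bonds formed (products):
  C–H: 8 × 399 = 3192
  C=C: 2 × 605 = 1210
  H–H: 1 × 449 = 449
  Σ(formed) = 4851 kJ
ΔH = Σ(broken) − Σ(formed) = 4992 − 4851 = +141 kJ
For 5× the reaction as written: 5 × (+141) = +705 kJ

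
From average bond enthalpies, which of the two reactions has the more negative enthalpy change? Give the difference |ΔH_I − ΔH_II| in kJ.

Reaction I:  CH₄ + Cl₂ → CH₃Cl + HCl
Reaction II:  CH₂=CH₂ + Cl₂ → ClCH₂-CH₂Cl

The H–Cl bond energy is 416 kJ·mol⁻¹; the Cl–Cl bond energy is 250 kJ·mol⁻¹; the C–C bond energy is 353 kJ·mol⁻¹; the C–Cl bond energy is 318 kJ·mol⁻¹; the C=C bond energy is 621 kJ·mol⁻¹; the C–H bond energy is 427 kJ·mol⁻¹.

Reaction I:
  Bonds broken (reactants):
    C–H: 4 × 427 = 1708
    Cl–Cl: 1 × 250 = 250
    Σ(broken) = 1958 kJ
  Bonds formed (products):
    C–Cl: 1 × 318 = 318
    C–H: 3 × 427 = 1281
    H–Cl: 1 × 416 = 416
    Σ(formed) = 2015 kJ
  ΔH_I = 1958 − 2015 = −57 kJ
Reaction II:
  Bonds broken (reactants):
    C–H: 4 × 427 = 1708
    C=C: 1 × 621 = 621
    Cl–Cl: 1 × 250 = 250
    Σ(broken) = 2579 kJ
  Bonds formed (products):
    C–C: 1 × 353 = 353
    C–Cl: 2 × 318 = 636
    C–H: 4 × 427 = 1708
    Σ(formed) = 2697 kJ
  ΔH_II = 2579 − 2697 = −118 kJ
ΔH_I − ΔH_II = +61 kJ, so reaction II has the more negative ΔH; |ΔH_I − ΔH_II| = 61 kJ.

Reaction II, by 61 kJ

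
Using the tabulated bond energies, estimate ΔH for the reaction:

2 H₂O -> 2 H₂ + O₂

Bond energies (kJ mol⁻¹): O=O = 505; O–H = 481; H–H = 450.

Bonds broken (reactants):
  O–H: 4 × 481 = 1924
  Σ(broken) = 1924 kJ
Bonds formed (products):
  H–H: 2 × 450 = 900
  O=O: 1 × 505 = 505
  Σ(formed) = 1405 kJ
ΔH = Σ(broken) − Σ(formed) = 1924 − 1405 = +519 kJ

ΔH ≈ +519 kJ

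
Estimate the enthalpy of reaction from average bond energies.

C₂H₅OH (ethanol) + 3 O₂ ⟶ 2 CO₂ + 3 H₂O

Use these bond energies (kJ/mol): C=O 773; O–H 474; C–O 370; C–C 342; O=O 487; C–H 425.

ΔH ≈ −1164 kJ

Bonds broken (reactants):
  C–C: 1 × 342 = 342
  C–H: 5 × 425 = 2125
  C–O: 1 × 370 = 370
  O–H: 1 × 474 = 474
  O=O: 3 × 487 = 1461
  Σ(broken) = 4772 kJ
Bonds formed (products):
  C=O: 4 × 773 = 3092
  O–H: 6 × 474 = 2844
  Σ(formed) = 5936 kJ
ΔH = Σ(broken) − Σ(formed) = 4772 − 5936 = −1164 kJ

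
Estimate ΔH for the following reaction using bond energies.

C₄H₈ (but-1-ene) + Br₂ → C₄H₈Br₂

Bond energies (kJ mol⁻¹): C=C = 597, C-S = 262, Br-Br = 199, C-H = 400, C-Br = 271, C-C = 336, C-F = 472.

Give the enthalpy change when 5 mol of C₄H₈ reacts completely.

ΔH = −410 kJ

Bonds broken (reactants):
  Br-Br: 1 × 199 = 199
  C-C: 2 × 336 = 672
  C-H: 8 × 400 = 3200
  C=C: 1 × 597 = 597
  Σ(broken) = 4668 kJ
Bonds formed (products):
  C-Br: 2 × 271 = 542
  C-C: 3 × 336 = 1008
  C-H: 8 × 400 = 3200
  Σ(formed) = 4750 kJ
ΔH = Σ(broken) − Σ(formed) = 4668 − 4750 = −82 kJ
For 5× the reaction as written: 5 × (−82) = −410 kJ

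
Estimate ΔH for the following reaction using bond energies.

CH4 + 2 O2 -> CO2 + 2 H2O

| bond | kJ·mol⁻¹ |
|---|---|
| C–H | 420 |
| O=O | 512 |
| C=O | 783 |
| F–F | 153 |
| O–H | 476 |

Bonds broken (reactants):
  C–H: 4 × 420 = 1680
  O=O: 2 × 512 = 1024
  Σ(broken) = 2704 kJ
Bonds formed (products):
  C=O: 2 × 783 = 1566
  O–H: 4 × 476 = 1904
  Σ(formed) = 3470 kJ
ΔH = Σ(broken) − Σ(formed) = 2704 − 3470 = −766 kJ

ΔH ≈ −766 kJ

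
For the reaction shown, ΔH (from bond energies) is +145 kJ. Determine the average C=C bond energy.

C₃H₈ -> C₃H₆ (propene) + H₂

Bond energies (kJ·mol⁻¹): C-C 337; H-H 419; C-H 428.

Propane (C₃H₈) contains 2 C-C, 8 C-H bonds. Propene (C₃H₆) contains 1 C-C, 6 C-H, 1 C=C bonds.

D(C=C) ≈ 629 kJ/mol

Let D be the C=C bond energy.
Σ(broken) = 2×337 + 8×428 = 4098
Σ(formed) = 1×337 + 6×428 + 1×D + 1×419 = 3324 + D
ΔH = Σ(broken) − Σ(formed) = (4098) − (3324 + D) = +774 − D
Setting this equal to +145 kJ gives D = 629 kJ/mol.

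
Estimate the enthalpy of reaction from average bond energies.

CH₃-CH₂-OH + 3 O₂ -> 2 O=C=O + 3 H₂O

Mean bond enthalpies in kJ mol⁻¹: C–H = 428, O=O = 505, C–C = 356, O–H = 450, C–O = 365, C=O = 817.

Bonds broken (reactants):
  C–C: 1 × 356 = 356
  C–H: 5 × 428 = 2140
  C–O: 1 × 365 = 365
  O–H: 1 × 450 = 450
  O=O: 3 × 505 = 1515
  Σ(broken) = 4826 kJ
Bonds formed (products):
  C=O: 4 × 817 = 3268
  O–H: 6 × 450 = 2700
  Σ(formed) = 5968 kJ
ΔH = Σ(broken) − Σ(formed) = 4826 − 5968 = −1142 kJ

ΔH ≈ −1142 kJ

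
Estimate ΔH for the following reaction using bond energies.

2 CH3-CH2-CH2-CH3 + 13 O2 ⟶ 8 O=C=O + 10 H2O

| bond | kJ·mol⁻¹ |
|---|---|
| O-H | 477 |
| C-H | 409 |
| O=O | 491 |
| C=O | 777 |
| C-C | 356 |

Bonds broken (reactants):
  C-C: 6 × 356 = 2136
  C-H: 20 × 409 = 8180
  O=O: 13 × 491 = 6383
  Σ(broken) = 16699 kJ
Bonds formed (products):
  C=O: 16 × 777 = 12432
  O-H: 20 × 477 = 9540
  Σ(formed) = 21972 kJ
ΔH = Σ(broken) − Σ(formed) = 16699 − 21972 = −5273 kJ

ΔH ≈ −5273 kJ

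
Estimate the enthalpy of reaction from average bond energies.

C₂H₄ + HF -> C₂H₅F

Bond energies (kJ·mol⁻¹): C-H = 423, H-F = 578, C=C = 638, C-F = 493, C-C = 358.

ΔH ≈ −58 kJ

Bonds broken (reactants):
  C-H: 4 × 423 = 1692
  C=C: 1 × 638 = 638
  H-F: 1 × 578 = 578
  Σ(broken) = 2908 kJ
Bonds formed (products):
  C-C: 1 × 358 = 358
  C-F: 1 × 493 = 493
  C-H: 5 × 423 = 2115
  Σ(formed) = 2966 kJ
ΔH = Σ(broken) − Σ(formed) = 2908 − 2966 = −58 kJ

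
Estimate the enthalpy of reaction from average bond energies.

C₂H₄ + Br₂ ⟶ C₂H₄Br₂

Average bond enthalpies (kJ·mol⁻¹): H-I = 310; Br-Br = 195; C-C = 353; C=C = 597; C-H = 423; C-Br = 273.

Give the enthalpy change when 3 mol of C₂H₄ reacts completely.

Bonds broken (reactants):
  Br-Br: 1 × 195 = 195
  C-H: 4 × 423 = 1692
  C=C: 1 × 597 = 597
  Σ(broken) = 2484 kJ
Bonds formed (products):
  C-Br: 2 × 273 = 546
  C-C: 1 × 353 = 353
  C-H: 4 × 423 = 1692
  Σ(formed) = 2591 kJ
ΔH = Σ(broken) − Σ(formed) = 2484 − 2591 = −107 kJ
For 3× the reaction as written: 3 × (−107) = −321 kJ

ΔH = −321 kJ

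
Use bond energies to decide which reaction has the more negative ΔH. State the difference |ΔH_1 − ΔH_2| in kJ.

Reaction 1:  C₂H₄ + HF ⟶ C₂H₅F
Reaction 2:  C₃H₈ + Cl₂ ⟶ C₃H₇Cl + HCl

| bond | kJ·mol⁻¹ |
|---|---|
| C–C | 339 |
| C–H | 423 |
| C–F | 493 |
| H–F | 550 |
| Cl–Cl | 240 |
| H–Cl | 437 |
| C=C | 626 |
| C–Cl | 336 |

Reaction 2, by 31 kJ

Reaction 1:
  Bonds broken (reactants):
    C–H: 4 × 423 = 1692
    C=C: 1 × 626 = 626
    H–F: 1 × 550 = 550
    Σ(broken) = 2868 kJ
  Bonds formed (products):
    C–C: 1 × 339 = 339
    C–F: 1 × 493 = 493
    C–H: 5 × 423 = 2115
    Σ(formed) = 2947 kJ
  ΔH_1 = 2868 − 2947 = −79 kJ
Reaction 2:
  Bonds broken (reactants):
    C–C: 2 × 339 = 678
    C–H: 8 × 423 = 3384
    Cl–Cl: 1 × 240 = 240
    Σ(broken) = 4302 kJ
  Bonds formed (products):
    C–C: 2 × 339 = 678
    C–Cl: 1 × 336 = 336
    C–H: 7 × 423 = 2961
    H–Cl: 1 × 437 = 437
    Σ(formed) = 4412 kJ
  ΔH_2 = 4302 − 4412 = −110 kJ
ΔH_1 − ΔH_2 = +31 kJ, so reaction 2 has the more negative ΔH; |ΔH_1 − ΔH_2| = 31 kJ.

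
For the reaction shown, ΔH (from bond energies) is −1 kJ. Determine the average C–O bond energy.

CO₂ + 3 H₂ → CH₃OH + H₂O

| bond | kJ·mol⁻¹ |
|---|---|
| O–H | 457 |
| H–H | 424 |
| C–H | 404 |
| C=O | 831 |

D(C–O) ≈ 352 kJ/mol

Let D be the C–O bond energy.
Σ(broken) = 2×831 + 3×424 = 2934
Σ(formed) = 3×404 + 1×D + 3×457 = 2583 + D
ΔH = Σ(broken) − Σ(formed) = (2934) − (2583 + D) = +351 − D
Setting this equal to −1 kJ gives D = 352 kJ/mol.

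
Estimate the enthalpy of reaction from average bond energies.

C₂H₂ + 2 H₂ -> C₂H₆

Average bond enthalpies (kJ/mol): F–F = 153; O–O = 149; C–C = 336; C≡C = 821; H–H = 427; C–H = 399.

ΔH ≈ −257 kJ

Bonds broken (reactants):
  C≡C: 1 × 821 = 821
  C–H: 2 × 399 = 798
  H–H: 2 × 427 = 854
  Σ(broken) = 2473 kJ
Bonds formed (products):
  C–C: 1 × 336 = 336
  C–H: 6 × 399 = 2394
  Σ(formed) = 2730 kJ
ΔH = Σ(broken) − Σ(formed) = 2473 − 2730 = −257 kJ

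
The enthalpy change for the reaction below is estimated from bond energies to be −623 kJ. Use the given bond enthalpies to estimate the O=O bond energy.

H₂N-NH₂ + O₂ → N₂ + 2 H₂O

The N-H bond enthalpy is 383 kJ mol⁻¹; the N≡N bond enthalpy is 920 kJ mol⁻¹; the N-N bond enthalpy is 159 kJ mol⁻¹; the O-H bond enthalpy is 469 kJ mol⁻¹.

D(O=O) ≈ 482 kJ/mol

Let D be the O=O bond energy.
Σ(broken) = 4×383 + 1×159 + 1×D = 1691 + D
Σ(formed) = 1×920 + 4×469 = 2796
ΔH = Σ(broken) − Σ(formed) = (1691 + D) − (2796) = −1105 + D
Setting this equal to −623 kJ gives D = 482 kJ/mol.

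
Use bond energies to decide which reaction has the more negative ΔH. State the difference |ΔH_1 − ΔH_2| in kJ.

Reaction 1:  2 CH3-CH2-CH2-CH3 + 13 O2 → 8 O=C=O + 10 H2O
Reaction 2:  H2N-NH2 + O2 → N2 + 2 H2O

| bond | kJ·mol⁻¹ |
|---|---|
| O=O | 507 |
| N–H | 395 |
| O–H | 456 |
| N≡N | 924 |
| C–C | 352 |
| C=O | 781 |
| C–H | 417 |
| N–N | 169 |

Reaction 1, by 4081 kJ

Reaction 1:
  Bonds broken (reactants):
    C–C: 6 × 352 = 2112
    C–H: 20 × 417 = 8340
    O=O: 13 × 507 = 6591
    Σ(broken) = 17043 kJ
  Bonds formed (products):
    C=O: 16 × 781 = 12496
    O–H: 20 × 456 = 9120
    Σ(formed) = 21616 kJ
  ΔH_1 = 17043 − 21616 = −4573 kJ
Reaction 2:
  Bonds broken (reactants):
    N–H: 4 × 395 = 1580
    N–N: 1 × 169 = 169
    O=O: 1 × 507 = 507
    Σ(broken) = 2256 kJ
  Bonds formed (products):
    N≡N: 1 × 924 = 924
    O–H: 4 × 456 = 1824
    Σ(formed) = 2748 kJ
  ΔH_2 = 2256 − 2748 = −492 kJ
ΔH_1 − ΔH_2 = −4081 kJ, so reaction 1 has the more negative ΔH; |ΔH_1 − ΔH_2| = 4081 kJ.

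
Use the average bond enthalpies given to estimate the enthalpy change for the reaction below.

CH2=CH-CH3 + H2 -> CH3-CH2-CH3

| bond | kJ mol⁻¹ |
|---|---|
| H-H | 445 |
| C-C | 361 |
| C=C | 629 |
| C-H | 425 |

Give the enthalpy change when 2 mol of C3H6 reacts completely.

Bonds broken (reactants):
  C-C: 1 × 361 = 361
  C-H: 6 × 425 = 2550
  C=C: 1 × 629 = 629
  H-H: 1 × 445 = 445
  Σ(broken) = 3985 kJ
Bonds formed (products):
  C-C: 2 × 361 = 722
  C-H: 8 × 425 = 3400
  Σ(formed) = 4122 kJ
ΔH = Σ(broken) − Σ(formed) = 3985 − 4122 = −137 kJ
For 2× the reaction as written: 2 × (−137) = −274 kJ

ΔH = −274 kJ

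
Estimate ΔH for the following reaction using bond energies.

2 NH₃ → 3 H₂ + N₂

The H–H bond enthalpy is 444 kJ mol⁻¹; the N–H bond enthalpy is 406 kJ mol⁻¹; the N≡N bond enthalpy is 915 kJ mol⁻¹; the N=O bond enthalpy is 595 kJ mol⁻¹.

ΔH ≈ +189 kJ

Bonds broken (reactants):
  N–H: 6 × 406 = 2436
  Σ(broken) = 2436 kJ
Bonds formed (products):
  H–H: 3 × 444 = 1332
  N≡N: 1 × 915 = 915
  Σ(formed) = 2247 kJ
ΔH = Σ(broken) − Σ(formed) = 2436 − 2247 = +189 kJ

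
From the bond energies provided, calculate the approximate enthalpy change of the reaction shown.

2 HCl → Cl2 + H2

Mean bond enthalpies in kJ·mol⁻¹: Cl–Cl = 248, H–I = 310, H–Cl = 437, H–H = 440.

ΔH ≈ +186 kJ

Bonds broken (reactants):
  H–Cl: 2 × 437 = 874
  Σ(broken) = 874 kJ
Bonds formed (products):
  Cl–Cl: 1 × 248 = 248
  H–H: 1 × 440 = 440
  Σ(formed) = 688 kJ
ΔH = Σ(broken) − Σ(formed) = 874 − 688 = +186 kJ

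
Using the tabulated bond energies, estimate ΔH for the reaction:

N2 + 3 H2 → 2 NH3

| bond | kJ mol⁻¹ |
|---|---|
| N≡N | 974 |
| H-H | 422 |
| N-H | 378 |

Bonds broken (reactants):
  H-H: 3 × 422 = 1266
  N≡N: 1 × 974 = 974
  Σ(broken) = 2240 kJ
Bonds formed (products):
  N-H: 6 × 378 = 2268
  Σ(formed) = 2268 kJ
ΔH = Σ(broken) − Σ(formed) = 2240 − 2268 = −28 kJ

ΔH ≈ −28 kJ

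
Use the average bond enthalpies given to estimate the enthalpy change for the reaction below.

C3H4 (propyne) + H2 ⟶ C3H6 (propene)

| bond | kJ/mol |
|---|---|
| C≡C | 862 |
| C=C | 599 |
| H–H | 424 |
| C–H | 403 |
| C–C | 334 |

Bonds broken (reactants):
  C≡C: 1 × 862 = 862
  C–C: 1 × 334 = 334
  C–H: 4 × 403 = 1612
  H–H: 1 × 424 = 424
  Σ(broken) = 3232 kJ
Bonds formed (products):
  C–C: 1 × 334 = 334
  C–H: 6 × 403 = 2418
  C=C: 1 × 599 = 599
  Σ(formed) = 3351 kJ
ΔH = Σ(broken) − Σ(formed) = 3232 − 3351 = −119 kJ

ΔH ≈ −119 kJ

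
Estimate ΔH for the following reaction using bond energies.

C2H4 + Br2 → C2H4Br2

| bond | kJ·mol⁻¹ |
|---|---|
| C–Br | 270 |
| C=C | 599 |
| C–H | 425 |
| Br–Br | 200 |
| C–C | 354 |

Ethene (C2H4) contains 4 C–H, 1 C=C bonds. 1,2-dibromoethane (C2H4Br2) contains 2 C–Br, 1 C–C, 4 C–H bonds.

ΔH ≈ −95 kJ

Bonds broken (reactants):
  Br–Br: 1 × 200 = 200
  C–H: 4 × 425 = 1700
  C=C: 1 × 599 = 599
  Σ(broken) = 2499 kJ
Bonds formed (products):
  C–Br: 2 × 270 = 540
  C–C: 1 × 354 = 354
  C–H: 4 × 425 = 1700
  Σ(formed) = 2594 kJ
ΔH = Σ(broken) − Σ(formed) = 2499 − 2594 = −95 kJ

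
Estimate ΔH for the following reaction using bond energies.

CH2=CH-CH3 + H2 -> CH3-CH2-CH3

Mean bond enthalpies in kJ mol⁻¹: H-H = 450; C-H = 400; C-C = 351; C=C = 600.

ΔH ≈ −101 kJ

Bonds broken (reactants):
  C-C: 1 × 351 = 351
  C-H: 6 × 400 = 2400
  C=C: 1 × 600 = 600
  H-H: 1 × 450 = 450
  Σ(broken) = 3801 kJ
Bonds formed (products):
  C-C: 2 × 351 = 702
  C-H: 8 × 400 = 3200
  Σ(formed) = 3902 kJ
ΔH = Σ(broken) − Σ(formed) = 3801 − 3902 = −101 kJ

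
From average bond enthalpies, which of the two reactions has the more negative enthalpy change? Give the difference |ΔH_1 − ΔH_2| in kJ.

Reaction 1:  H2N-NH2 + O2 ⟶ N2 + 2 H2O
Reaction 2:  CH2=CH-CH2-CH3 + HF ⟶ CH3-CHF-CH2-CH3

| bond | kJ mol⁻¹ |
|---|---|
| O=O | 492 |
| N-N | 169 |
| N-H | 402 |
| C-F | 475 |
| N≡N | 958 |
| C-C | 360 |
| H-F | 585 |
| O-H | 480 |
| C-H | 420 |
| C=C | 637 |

Reaction 1:
  Bonds broken (reactants):
    N-H: 4 × 402 = 1608
    N-N: 1 × 169 = 169
    O=O: 1 × 492 = 492
    Σ(broken) = 2269 kJ
  Bonds formed (products):
    N≡N: 1 × 958 = 958
    O-H: 4 × 480 = 1920
    Σ(formed) = 2878 kJ
  ΔH_1 = 2269 − 2878 = −609 kJ
Reaction 2:
  Bonds broken (reactants):
    C-C: 2 × 360 = 720
    C-H: 8 × 420 = 3360
    C=C: 1 × 637 = 637
    H-F: 1 × 585 = 585
    Σ(broken) = 5302 kJ
  Bonds formed (products):
    C-C: 3 × 360 = 1080
    C-F: 1 × 475 = 475
    C-H: 9 × 420 = 3780
    Σ(formed) = 5335 kJ
  ΔH_2 = 5302 − 5335 = −33 kJ
ΔH_1 − ΔH_2 = −576 kJ, so reaction 1 has the more negative ΔH; |ΔH_1 − ΔH_2| = 576 kJ.

Reaction 1, by 576 kJ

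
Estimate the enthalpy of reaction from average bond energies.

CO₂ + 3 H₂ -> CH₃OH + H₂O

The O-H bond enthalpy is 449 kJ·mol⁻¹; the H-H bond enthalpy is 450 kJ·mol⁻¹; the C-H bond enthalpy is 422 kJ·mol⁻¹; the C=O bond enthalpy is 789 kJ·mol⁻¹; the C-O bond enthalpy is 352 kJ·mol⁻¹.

ΔH ≈ −37 kJ

Bonds broken (reactants):
  C=O: 2 × 789 = 1578
  H-H: 3 × 450 = 1350
  Σ(broken) = 2928 kJ
Bonds formed (products):
  C-H: 3 × 422 = 1266
  C-O: 1 × 352 = 352
  O-H: 3 × 449 = 1347
  Σ(formed) = 2965 kJ
ΔH = Σ(broken) − Σ(formed) = 2928 − 2965 = −37 kJ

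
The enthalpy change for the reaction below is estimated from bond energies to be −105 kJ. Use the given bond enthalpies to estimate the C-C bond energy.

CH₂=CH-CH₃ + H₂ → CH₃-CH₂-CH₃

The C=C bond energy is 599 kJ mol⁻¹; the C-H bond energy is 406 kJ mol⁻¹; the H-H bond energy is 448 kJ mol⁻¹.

Let D be the C-C bond energy.
Σ(broken) = 1×D + 6×406 + 1×599 + 1×448 = 3483 + D
Σ(formed) = 2×D + 8×406 = 3248 + 2D
ΔH = Σ(broken) − Σ(formed) = (3483 + D) − (3248 + 2D) = +235 − D
Setting this equal to −105 kJ gives D = 340 kJ/mol.

D(C-C) ≈ 340 kJ/mol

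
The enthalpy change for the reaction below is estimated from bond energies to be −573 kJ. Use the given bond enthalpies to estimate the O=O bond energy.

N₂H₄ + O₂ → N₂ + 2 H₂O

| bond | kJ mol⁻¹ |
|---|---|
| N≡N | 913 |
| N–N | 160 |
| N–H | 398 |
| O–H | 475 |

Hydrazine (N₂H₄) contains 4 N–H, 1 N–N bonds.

Let D be the O=O bond energy.
Σ(broken) = 4×398 + 1×160 + 1×D = 1752 + D
Σ(formed) = 1×913 + 4×475 = 2813
ΔH = Σ(broken) − Σ(formed) = (1752 + D) − (2813) = −1061 + D
Setting this equal to −573 kJ gives D = 488 kJ/mol.

D(O=O) ≈ 488 kJ/mol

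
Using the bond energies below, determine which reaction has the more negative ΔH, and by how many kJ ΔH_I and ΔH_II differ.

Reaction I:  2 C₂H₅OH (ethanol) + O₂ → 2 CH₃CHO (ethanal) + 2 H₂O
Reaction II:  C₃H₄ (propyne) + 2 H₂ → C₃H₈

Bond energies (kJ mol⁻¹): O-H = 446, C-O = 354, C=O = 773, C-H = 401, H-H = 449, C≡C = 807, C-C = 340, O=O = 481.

Reaction I:
  Bonds broken (reactants):
    C-C: 2 × 340 = 680
    C-H: 10 × 401 = 4010
    C-O: 2 × 354 = 708
    O-H: 2 × 446 = 892
    O=O: 1 × 481 = 481
    Σ(broken) = 6771 kJ
  Bonds formed (products):
    C-C: 2 × 340 = 680
    C-H: 8 × 401 = 3208
    C=O: 2 × 773 = 1546
    O-H: 4 × 446 = 1784
    Σ(formed) = 7218 kJ
  ΔH_I = 6771 − 7218 = −447 kJ
Reaction II:
  Bonds broken (reactants):
    C≡C: 1 × 807 = 807
    C-C: 1 × 340 = 340
    C-H: 4 × 401 = 1604
    H-H: 2 × 449 = 898
    Σ(broken) = 3649 kJ
  Bonds formed (products):
    C-C: 2 × 340 = 680
    C-H: 8 × 401 = 3208
    Σ(formed) = 3888 kJ
  ΔH_II = 3649 − 3888 = −239 kJ
ΔH_I − ΔH_II = −208 kJ, so reaction I has the more negative ΔH; |ΔH_I − ΔH_II| = 208 kJ.

Reaction I, by 208 kJ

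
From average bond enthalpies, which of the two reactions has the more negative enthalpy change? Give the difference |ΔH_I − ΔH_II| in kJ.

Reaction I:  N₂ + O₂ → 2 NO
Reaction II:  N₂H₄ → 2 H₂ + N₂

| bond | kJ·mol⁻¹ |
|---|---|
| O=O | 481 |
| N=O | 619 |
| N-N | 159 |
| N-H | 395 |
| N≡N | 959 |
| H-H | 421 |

Reaction I:
  Bonds broken (reactants):
    N≡N: 1 × 959 = 959
    O=O: 1 × 481 = 481
    Σ(broken) = 1440 kJ
  Bonds formed (products):
    N=O: 2 × 619 = 1238
    Σ(formed) = 1238 kJ
  ΔH_I = 1440 − 1238 = +202 kJ
Reaction II:
  Bonds broken (reactants):
    N-H: 4 × 395 = 1580
    N-N: 1 × 159 = 159
    Σ(broken) = 1739 kJ
  Bonds formed (products):
    H-H: 2 × 421 = 842
    N≡N: 1 × 959 = 959
    Σ(formed) = 1801 kJ
  ΔH_II = 1739 − 1801 = −62 kJ
ΔH_I − ΔH_II = +264 kJ, so reaction II has the more negative ΔH; |ΔH_I − ΔH_II| = 264 kJ.

Reaction II, by 264 kJ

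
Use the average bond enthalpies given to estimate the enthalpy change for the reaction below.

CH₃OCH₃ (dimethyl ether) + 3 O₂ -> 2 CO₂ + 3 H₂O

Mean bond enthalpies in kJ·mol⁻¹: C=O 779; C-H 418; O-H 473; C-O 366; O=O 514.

ΔH ≈ −1172 kJ

Bonds broken (reactants):
  C-H: 6 × 418 = 2508
  C-O: 2 × 366 = 732
  O=O: 3 × 514 = 1542
  Σ(broken) = 4782 kJ
Bonds formed (products):
  C=O: 4 × 779 = 3116
  O-H: 6 × 473 = 2838
  Σ(formed) = 5954 kJ
ΔH = Σ(broken) − Σ(formed) = 4782 − 5954 = −1172 kJ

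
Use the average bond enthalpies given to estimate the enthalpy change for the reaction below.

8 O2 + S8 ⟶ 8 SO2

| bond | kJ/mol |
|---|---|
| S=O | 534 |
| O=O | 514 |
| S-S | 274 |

Bonds broken (reactants):
  O=O: 8 × 514 = 4112
  S-S: 8 × 274 = 2192
  Σ(broken) = 6304 kJ
Bonds formed (products):
  S=O: 16 × 534 = 8544
  Σ(formed) = 8544 kJ
ΔH = Σ(broken) − Σ(formed) = 6304 − 8544 = −2240 kJ

ΔH ≈ −2240 kJ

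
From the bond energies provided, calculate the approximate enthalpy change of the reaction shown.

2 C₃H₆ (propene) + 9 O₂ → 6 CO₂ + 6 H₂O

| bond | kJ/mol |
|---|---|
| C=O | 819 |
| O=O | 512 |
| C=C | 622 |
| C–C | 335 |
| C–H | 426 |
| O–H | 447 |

Bonds broken (reactants):
  C–C: 2 × 335 = 670
  C–H: 12 × 426 = 5112
  C=C: 2 × 622 = 1244
  O=O: 9 × 512 = 4608
  Σ(broken) = 11634 kJ
Bonds formed (products):
  C=O: 12 × 819 = 9828
  O–H: 12 × 447 = 5364
  Σ(formed) = 15192 kJ
ΔH = Σ(broken) − Σ(formed) = 11634 − 15192 = −3558 kJ

ΔH ≈ −3558 kJ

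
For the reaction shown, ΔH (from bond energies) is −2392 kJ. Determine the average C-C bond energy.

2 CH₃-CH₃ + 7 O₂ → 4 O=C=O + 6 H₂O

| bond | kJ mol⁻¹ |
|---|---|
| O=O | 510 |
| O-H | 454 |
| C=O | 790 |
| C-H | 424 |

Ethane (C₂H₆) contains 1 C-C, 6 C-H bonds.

Let D be the C-C bond energy.
Σ(broken) = 2×D + 12×424 + 7×510 = 8658 + 2D
Σ(formed) = 8×790 + 12×454 = 11768
ΔH = Σ(broken) − Σ(formed) = (8658 + 2D) − (11768) = −3110 + 2D
Setting this equal to −2392 kJ gives 2D = 718, so D = 359 kJ/mol.

D(C-C) ≈ 359 kJ/mol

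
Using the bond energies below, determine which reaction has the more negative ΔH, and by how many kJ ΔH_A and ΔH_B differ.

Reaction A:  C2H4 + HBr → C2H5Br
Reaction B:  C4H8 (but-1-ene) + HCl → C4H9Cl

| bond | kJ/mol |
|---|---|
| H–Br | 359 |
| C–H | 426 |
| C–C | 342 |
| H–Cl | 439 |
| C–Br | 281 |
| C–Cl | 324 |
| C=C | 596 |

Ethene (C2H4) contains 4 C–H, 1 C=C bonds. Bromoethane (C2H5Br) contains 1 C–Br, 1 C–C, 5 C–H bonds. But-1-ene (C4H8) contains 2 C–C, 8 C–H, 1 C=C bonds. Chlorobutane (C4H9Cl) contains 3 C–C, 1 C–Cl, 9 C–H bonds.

Reaction A, by 37 kJ

Reaction A:
  Bonds broken (reactants):
    C–H: 4 × 426 = 1704
    C=C: 1 × 596 = 596
    H–Br: 1 × 359 = 359
    Σ(broken) = 2659 kJ
  Bonds formed (products):
    C–Br: 1 × 281 = 281
    C–C: 1 × 342 = 342
    C–H: 5 × 426 = 2130
    Σ(formed) = 2753 kJ
  ΔH_A = 2659 − 2753 = −94 kJ
Reaction B:
  Bonds broken (reactants):
    C–C: 2 × 342 = 684
    C–H: 8 × 426 = 3408
    C=C: 1 × 596 = 596
    H–Cl: 1 × 439 = 439
    Σ(broken) = 5127 kJ
  Bonds formed (products):
    C–C: 3 × 342 = 1026
    C–Cl: 1 × 324 = 324
    C–H: 9 × 426 = 3834
    Σ(formed) = 5184 kJ
  ΔH_B = 5127 − 5184 = −57 kJ
ΔH_A − ΔH_B = −37 kJ, so reaction A has the more negative ΔH; |ΔH_A − ΔH_B| = 37 kJ.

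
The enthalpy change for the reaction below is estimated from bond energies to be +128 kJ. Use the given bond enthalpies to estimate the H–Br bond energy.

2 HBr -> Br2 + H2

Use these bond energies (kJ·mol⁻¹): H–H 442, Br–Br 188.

Let D be the H–Br bond energy.
Σ(broken) = 2×D = 2D
Σ(formed) = 1×188 + 1×442 = 630
ΔH = Σ(broken) − Σ(formed) = (2D) − (630) = −630 + 2D
Setting this equal to +128 kJ gives 2D = 758, so D = 379 kJ/mol.

D(H–Br) ≈ 379 kJ/mol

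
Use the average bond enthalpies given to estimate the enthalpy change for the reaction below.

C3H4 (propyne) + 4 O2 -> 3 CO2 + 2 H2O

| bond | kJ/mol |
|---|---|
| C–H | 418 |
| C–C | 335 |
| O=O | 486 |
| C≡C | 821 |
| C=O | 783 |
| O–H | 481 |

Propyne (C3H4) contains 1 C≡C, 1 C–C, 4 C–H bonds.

ΔH ≈ −1850 kJ

Bonds broken (reactants):
  C≡C: 1 × 821 = 821
  C–C: 1 × 335 = 335
  C–H: 4 × 418 = 1672
  O=O: 4 × 486 = 1944
  Σ(broken) = 4772 kJ
Bonds formed (products):
  C=O: 6 × 783 = 4698
  O–H: 4 × 481 = 1924
  Σ(formed) = 6622 kJ
ΔH = Σ(broken) − Σ(formed) = 4772 − 6622 = −1850 kJ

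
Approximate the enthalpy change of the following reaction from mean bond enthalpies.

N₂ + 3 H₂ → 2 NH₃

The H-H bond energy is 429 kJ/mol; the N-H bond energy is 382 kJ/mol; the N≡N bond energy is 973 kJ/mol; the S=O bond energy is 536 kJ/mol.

ΔH ≈ −32 kJ

Bonds broken (reactants):
  H-H: 3 × 429 = 1287
  N≡N: 1 × 973 = 973
  Σ(broken) = 2260 kJ
Bonds formed (products):
  N-H: 6 × 382 = 2292
  Σ(formed) = 2292 kJ
ΔH = Σ(broken) − Σ(formed) = 2260 − 2292 = −32 kJ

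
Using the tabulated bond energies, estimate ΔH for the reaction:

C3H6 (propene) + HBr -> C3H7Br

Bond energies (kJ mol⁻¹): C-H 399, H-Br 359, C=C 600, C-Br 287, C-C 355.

ΔH ≈ −82 kJ

Bonds broken (reactants):
  C-C: 1 × 355 = 355
  C-H: 6 × 399 = 2394
  C=C: 1 × 600 = 600
  H-Br: 1 × 359 = 359
  Σ(broken) = 3708 kJ
Bonds formed (products):
  C-Br: 1 × 287 = 287
  C-C: 2 × 355 = 710
  C-H: 7 × 399 = 2793
  Σ(formed) = 3790 kJ
ΔH = Σ(broken) − Σ(formed) = 3708 − 3790 = −82 kJ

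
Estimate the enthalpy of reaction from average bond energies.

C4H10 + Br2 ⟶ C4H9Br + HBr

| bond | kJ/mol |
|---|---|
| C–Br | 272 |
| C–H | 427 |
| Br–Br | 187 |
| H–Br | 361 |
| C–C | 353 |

ΔH ≈ −19 kJ

Bonds broken (reactants):
  Br–Br: 1 × 187 = 187
  C–C: 3 × 353 = 1059
  C–H: 10 × 427 = 4270
  Σ(broken) = 5516 kJ
Bonds formed (products):
  C–Br: 1 × 272 = 272
  C–C: 3 × 353 = 1059
  C–H: 9 × 427 = 3843
  H–Br: 1 × 361 = 361
  Σ(formed) = 5535 kJ
ΔH = Σ(broken) − Σ(formed) = 5516 − 5535 = −19 kJ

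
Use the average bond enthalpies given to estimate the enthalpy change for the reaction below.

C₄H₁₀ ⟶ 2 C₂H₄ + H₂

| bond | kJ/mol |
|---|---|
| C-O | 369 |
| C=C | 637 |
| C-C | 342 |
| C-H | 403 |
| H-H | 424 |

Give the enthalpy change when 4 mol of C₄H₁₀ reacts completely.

Bonds broken (reactants):
  C-C: 3 × 342 = 1026
  C-H: 10 × 403 = 4030
  Σ(broken) = 5056 kJ
Bonds formed (products):
  C-H: 8 × 403 = 3224
  C=C: 2 × 637 = 1274
  H-H: 1 × 424 = 424
  Σ(formed) = 4922 kJ
ΔH = Σ(broken) − Σ(formed) = 5056 − 4922 = +134 kJ
For 4× the reaction as written: 4 × (+134) = +536 kJ

ΔH = +536 kJ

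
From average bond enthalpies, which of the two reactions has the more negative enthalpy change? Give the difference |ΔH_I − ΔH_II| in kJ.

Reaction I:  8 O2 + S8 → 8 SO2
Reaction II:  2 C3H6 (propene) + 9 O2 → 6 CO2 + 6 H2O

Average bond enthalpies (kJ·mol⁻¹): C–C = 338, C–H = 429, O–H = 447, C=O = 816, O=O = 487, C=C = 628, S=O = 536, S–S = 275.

Reaction II, by 1213 kJ

Reaction I:
  Bonds broken (reactants):
    O=O: 8 × 487 = 3896
    S–S: 8 × 275 = 2200
    Σ(broken) = 6096 kJ
  Bonds formed (products):
    S=O: 16 × 536 = 8576
    Σ(formed) = 8576 kJ
  ΔH_I = 6096 − 8576 = −2480 kJ
Reaction II:
  Bonds broken (reactants):
    C–C: 2 × 338 = 676
    C–H: 12 × 429 = 5148
    C=C: 2 × 628 = 1256
    O=O: 9 × 487 = 4383
    Σ(broken) = 11463 kJ
  Bonds formed (products):
    C=O: 12 × 816 = 9792
    O–H: 12 × 447 = 5364
    Σ(formed) = 15156 kJ
  ΔH_II = 11463 − 15156 = −3693 kJ
ΔH_I − ΔH_II = +1213 kJ, so reaction II has the more negative ΔH; |ΔH_I − ΔH_II| = 1213 kJ.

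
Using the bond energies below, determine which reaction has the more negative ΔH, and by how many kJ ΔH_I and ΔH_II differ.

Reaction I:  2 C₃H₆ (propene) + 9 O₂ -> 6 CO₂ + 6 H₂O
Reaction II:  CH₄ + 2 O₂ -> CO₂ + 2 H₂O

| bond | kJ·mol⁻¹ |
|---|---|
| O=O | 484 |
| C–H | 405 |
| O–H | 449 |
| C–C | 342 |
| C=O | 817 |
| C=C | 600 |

Reaction I, by 3250 kJ

Reaction I:
  Bonds broken (reactants):
    C–C: 2 × 342 = 684
    C–H: 12 × 405 = 4860
    C=C: 2 × 600 = 1200
    O=O: 9 × 484 = 4356
    Σ(broken) = 11100 kJ
  Bonds formed (products):
    C=O: 12 × 817 = 9804
    O–H: 12 × 449 = 5388
    Σ(formed) = 15192 kJ
  ΔH_I = 11100 − 15192 = −4092 kJ
Reaction II:
  Bonds broken (reactants):
    C–H: 4 × 405 = 1620
    O=O: 2 × 484 = 968
    Σ(broken) = 2588 kJ
  Bonds formed (products):
    C=O: 2 × 817 = 1634
    O–H: 4 × 449 = 1796
    Σ(formed) = 3430 kJ
  ΔH_II = 2588 − 3430 = −842 kJ
ΔH_I − ΔH_II = −3250 kJ, so reaction I has the more negative ΔH; |ΔH_I − ΔH_II| = 3250 kJ.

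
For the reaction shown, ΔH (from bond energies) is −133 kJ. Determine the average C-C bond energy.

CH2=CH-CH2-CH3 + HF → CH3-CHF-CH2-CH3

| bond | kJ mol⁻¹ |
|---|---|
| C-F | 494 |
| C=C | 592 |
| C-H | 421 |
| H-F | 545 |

D(C-C) ≈ 355 kJ/mol

Let D be the C-C bond energy.
Σ(broken) = 2×D + 8×421 + 1×592 + 1×545 = 4505 + 2D
Σ(formed) = 3×D + 1×494 + 9×421 = 4283 + 3D
ΔH = Σ(broken) − Σ(formed) = (4505 + 2D) − (4283 + 3D) = +222 − D
Setting this equal to −133 kJ gives D = 355 kJ/mol.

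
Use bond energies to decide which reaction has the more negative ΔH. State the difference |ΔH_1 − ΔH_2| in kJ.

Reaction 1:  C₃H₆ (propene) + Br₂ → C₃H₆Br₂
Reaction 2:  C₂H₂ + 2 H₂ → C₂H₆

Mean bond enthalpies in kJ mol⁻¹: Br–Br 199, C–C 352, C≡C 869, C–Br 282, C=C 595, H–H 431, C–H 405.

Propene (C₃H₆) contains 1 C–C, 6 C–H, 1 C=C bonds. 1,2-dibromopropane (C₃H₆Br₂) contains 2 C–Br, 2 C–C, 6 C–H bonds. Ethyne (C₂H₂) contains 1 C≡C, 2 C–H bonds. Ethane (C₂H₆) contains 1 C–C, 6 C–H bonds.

Reaction 2, by 119 kJ

Reaction 1:
  Bonds broken (reactants):
    Br–Br: 1 × 199 = 199
    C–C: 1 × 352 = 352
    C–H: 6 × 405 = 2430
    C=C: 1 × 595 = 595
    Σ(broken) = 3576 kJ
  Bonds formed (products):
    C–Br: 2 × 282 = 564
    C–C: 2 × 352 = 704
    C–H: 6 × 405 = 2430
    Σ(formed) = 3698 kJ
  ΔH_1 = 3576 − 3698 = −122 kJ
Reaction 2:
  Bonds broken (reactants):
    C≡C: 1 × 869 = 869
    C–H: 2 × 405 = 810
    H–H: 2 × 431 = 862
    Σ(broken) = 2541 kJ
  Bonds formed (products):
    C–C: 1 × 352 = 352
    C–H: 6 × 405 = 2430
    Σ(formed) = 2782 kJ
  ΔH_2 = 2541 − 2782 = −241 kJ
ΔH_1 − ΔH_2 = +119 kJ, so reaction 2 has the more negative ΔH; |ΔH_1 − ΔH_2| = 119 kJ.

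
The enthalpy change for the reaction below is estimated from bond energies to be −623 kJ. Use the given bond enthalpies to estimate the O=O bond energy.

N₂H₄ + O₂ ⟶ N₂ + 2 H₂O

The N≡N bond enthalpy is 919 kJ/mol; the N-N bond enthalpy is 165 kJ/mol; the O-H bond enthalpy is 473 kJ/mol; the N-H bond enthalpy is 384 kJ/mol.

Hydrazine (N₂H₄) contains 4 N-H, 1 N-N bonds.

D(O=O) ≈ 487 kJ/mol

Let D be the O=O bond energy.
Σ(broken) = 4×384 + 1×165 + 1×D = 1701 + D
Σ(formed) = 1×919 + 4×473 = 2811
ΔH = Σ(broken) − Σ(formed) = (1701 + D) − (2811) = −1110 + D
Setting this equal to −623 kJ gives D = 487 kJ/mol.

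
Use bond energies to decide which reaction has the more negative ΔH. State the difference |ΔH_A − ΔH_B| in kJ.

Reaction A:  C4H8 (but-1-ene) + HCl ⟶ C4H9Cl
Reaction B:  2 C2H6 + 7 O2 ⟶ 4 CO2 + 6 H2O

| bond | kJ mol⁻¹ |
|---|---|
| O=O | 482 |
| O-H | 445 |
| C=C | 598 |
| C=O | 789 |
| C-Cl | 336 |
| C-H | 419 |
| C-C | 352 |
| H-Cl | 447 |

Reaction B, by 2484 kJ

Reaction A:
  Bonds broken (reactants):
    C-C: 2 × 352 = 704
    C-H: 8 × 419 = 3352
    C=C: 1 × 598 = 598
    H-Cl: 1 × 447 = 447
    Σ(broken) = 5101 kJ
  Bonds formed (products):
    C-C: 3 × 352 = 1056
    C-Cl: 1 × 336 = 336
    C-H: 9 × 419 = 3771
    Σ(formed) = 5163 kJ
  ΔH_A = 5101 − 5163 = −62 kJ
Reaction B:
  Bonds broken (reactants):
    C-C: 2 × 352 = 704
    C-H: 12 × 419 = 5028
    O=O: 7 × 482 = 3374
    Σ(broken) = 9106 kJ
  Bonds formed (products):
    C=O: 8 × 789 = 6312
    O-H: 12 × 445 = 5340
    Σ(formed) = 11652 kJ
  ΔH_B = 9106 − 11652 = −2546 kJ
ΔH_A − ΔH_B = +2484 kJ, so reaction B has the more negative ΔH; |ΔH_A − ΔH_B| = 2484 kJ.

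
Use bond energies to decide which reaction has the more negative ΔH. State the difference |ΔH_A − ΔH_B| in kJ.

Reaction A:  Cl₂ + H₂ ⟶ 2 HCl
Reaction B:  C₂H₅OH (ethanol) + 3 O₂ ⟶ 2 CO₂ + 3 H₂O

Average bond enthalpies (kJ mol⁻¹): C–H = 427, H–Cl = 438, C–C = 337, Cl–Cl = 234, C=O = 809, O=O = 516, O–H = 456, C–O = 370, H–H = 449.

Reaction B, by 933 kJ

Reaction A:
  Bonds broken (reactants):
    Cl–Cl: 1 × 234 = 234
    H–H: 1 × 449 = 449
    Σ(broken) = 683 kJ
  Bonds formed (products):
    H–Cl: 2 × 438 = 876
    Σ(formed) = 876 kJ
  ΔH_A = 683 − 876 = −193 kJ
Reaction B:
  Bonds broken (reactants):
    C–C: 1 × 337 = 337
    C–H: 5 × 427 = 2135
    C–O: 1 × 370 = 370
    O–H: 1 × 456 = 456
    O=O: 3 × 516 = 1548
    Σ(broken) = 4846 kJ
  Bonds formed (products):
    C=O: 4 × 809 = 3236
    O–H: 6 × 456 = 2736
    Σ(formed) = 5972 kJ
  ΔH_B = 4846 − 5972 = −1126 kJ
ΔH_A − ΔH_B = +933 kJ, so reaction B has the more negative ΔH; |ΔH_A − ΔH_B| = 933 kJ.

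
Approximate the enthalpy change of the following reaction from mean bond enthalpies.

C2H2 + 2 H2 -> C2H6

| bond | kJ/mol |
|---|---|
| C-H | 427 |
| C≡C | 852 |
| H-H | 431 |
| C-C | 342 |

Bonds broken (reactants):
  C≡C: 1 × 852 = 852
  C-H: 2 × 427 = 854
  H-H: 2 × 431 = 862
  Σ(broken) = 2568 kJ
Bonds formed (products):
  C-C: 1 × 342 = 342
  C-H: 6 × 427 = 2562
  Σ(formed) = 2904 kJ
ΔH = Σ(broken) − Σ(formed) = 2568 − 2904 = −336 kJ

ΔH ≈ −336 kJ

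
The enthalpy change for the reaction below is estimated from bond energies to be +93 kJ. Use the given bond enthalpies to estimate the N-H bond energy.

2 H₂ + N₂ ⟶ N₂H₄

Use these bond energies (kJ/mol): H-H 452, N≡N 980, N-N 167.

Let D be the N-H bond energy.
Σ(broken) = 2×452 + 1×980 = 1884
Σ(formed) = 4×D + 1×167 = 167 + 4D
ΔH = Σ(broken) − Σ(formed) = (1884) − (167 + 4D) = +1717 − 4D
Setting this equal to +93 kJ gives 4D = 1624, so D = 406 kJ/mol.

D(N-H) ≈ 406 kJ/mol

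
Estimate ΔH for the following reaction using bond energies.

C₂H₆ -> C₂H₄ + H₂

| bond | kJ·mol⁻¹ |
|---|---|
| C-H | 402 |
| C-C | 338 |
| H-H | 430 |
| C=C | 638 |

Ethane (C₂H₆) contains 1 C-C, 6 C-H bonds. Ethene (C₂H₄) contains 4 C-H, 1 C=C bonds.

ΔH ≈ +74 kJ

Bonds broken (reactants):
  C-C: 1 × 338 = 338
  C-H: 6 × 402 = 2412
  Σ(broken) = 2750 kJ
Bonds formed (products):
  C-H: 4 × 402 = 1608
  C=C: 1 × 638 = 638
  H-H: 1 × 430 = 430
  Σ(formed) = 2676 kJ
ΔH = Σ(broken) − Σ(formed) = 2750 − 2676 = +74 kJ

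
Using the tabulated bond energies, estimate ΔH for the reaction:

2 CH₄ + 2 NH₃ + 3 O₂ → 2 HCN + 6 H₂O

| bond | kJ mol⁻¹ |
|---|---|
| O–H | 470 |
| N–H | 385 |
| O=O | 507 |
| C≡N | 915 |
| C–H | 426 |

ΔH ≈ −1083 kJ

Bonds broken (reactants):
  C–H: 8 × 426 = 3408
  N–H: 6 × 385 = 2310
  O=O: 3 × 507 = 1521
  Σ(broken) = 7239 kJ
Bonds formed (products):
  C≡N: 2 × 915 = 1830
  C–H: 2 × 426 = 852
  O–H: 12 × 470 = 5640
  Σ(formed) = 8322 kJ
ΔH = Σ(broken) − Σ(formed) = 7239 − 8322 = −1083 kJ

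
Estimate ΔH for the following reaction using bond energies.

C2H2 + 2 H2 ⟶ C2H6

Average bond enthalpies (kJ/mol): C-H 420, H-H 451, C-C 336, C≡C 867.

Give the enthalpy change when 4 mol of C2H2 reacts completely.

Bonds broken (reactants):
  C≡C: 1 × 867 = 867
  C-H: 2 × 420 = 840
  H-H: 2 × 451 = 902
  Σ(broken) = 2609 kJ
Bonds formed (products):
  C-C: 1 × 336 = 336
  C-H: 6 × 420 = 2520
  Σ(formed) = 2856 kJ
ΔH = Σ(broken) − Σ(formed) = 2609 − 2856 = −247 kJ
For 4× the reaction as written: 4 × (−247) = −988 kJ

ΔH = −988 kJ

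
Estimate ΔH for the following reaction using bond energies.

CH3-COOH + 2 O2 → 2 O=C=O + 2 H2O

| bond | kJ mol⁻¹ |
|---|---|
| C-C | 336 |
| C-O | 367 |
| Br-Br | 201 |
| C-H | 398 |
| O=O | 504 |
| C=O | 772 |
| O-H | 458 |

Bonds broken (reactants):
  C-C: 1 × 336 = 336
  C-H: 3 × 398 = 1194
  C-O: 1 × 367 = 367
  C=O: 1 × 772 = 772
  O-H: 1 × 458 = 458
  O=O: 2 × 504 = 1008
  Σ(broken) = 4135 kJ
Bonds formed (products):
  C=O: 4 × 772 = 3088
  O-H: 4 × 458 = 1832
  Σ(formed) = 4920 kJ
ΔH = Σ(broken) − Σ(formed) = 4135 − 4920 = −785 kJ

ΔH ≈ −785 kJ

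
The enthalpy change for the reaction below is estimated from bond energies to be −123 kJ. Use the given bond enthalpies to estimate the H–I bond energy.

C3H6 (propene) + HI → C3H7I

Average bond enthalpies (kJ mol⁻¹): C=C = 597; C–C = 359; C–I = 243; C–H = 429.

Let D be the H–I bond energy.
Σ(broken) = 1×359 + 6×429 + 1×597 + 1×D = 3530 + D
Σ(formed) = 2×359 + 7×429 + 1×243 = 3964
ΔH = Σ(broken) − Σ(formed) = (3530 + D) − (3964) = −434 + D
Setting this equal to −123 kJ gives D = 311 kJ/mol.

D(H–I) ≈ 311 kJ/mol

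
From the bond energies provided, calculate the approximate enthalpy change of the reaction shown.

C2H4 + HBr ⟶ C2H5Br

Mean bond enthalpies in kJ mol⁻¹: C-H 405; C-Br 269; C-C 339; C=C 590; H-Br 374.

Bonds broken (reactants):
  C-H: 4 × 405 = 1620
  C=C: 1 × 590 = 590
  H-Br: 1 × 374 = 374
  Σ(broken) = 2584 kJ
Bonds formed (products):
  C-Br: 1 × 269 = 269
  C-C: 1 × 339 = 339
  C-H: 5 × 405 = 2025
  Σ(formed) = 2633 kJ
ΔH = Σ(broken) − Σ(formed) = 2584 − 2633 = −49 kJ

ΔH ≈ −49 kJ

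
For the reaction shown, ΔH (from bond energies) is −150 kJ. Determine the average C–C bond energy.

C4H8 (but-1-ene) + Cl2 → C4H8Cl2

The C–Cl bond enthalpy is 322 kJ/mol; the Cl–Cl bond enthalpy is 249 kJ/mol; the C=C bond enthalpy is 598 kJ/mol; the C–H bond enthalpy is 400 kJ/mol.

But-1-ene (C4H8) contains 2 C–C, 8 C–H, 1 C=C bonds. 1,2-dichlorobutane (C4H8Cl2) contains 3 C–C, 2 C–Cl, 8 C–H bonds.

D(C–C) ≈ 353 kJ/mol

Let D be the C–C bond energy.
Σ(broken) = 2×D + 8×400 + 1×598 + 1×249 = 4047 + 2D
Σ(formed) = 3×D + 2×322 + 8×400 = 3844 + 3D
ΔH = Σ(broken) − Σ(formed) = (4047 + 2D) − (3844 + 3D) = +203 − D
Setting this equal to −150 kJ gives D = 353 kJ/mol.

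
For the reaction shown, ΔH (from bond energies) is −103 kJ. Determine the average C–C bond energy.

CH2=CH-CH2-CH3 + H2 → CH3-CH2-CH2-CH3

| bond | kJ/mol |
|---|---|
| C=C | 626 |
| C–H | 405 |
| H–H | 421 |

D(C–C) ≈ 340 kJ/mol

Let D be the C–C bond energy.
Σ(broken) = 2×D + 8×405 + 1×626 + 1×421 = 4287 + 2D
Σ(formed) = 3×D + 10×405 = 4050 + 3D
ΔH = Σ(broken) − Σ(formed) = (4287 + 2D) − (4050 + 3D) = +237 − D
Setting this equal to −103 kJ gives D = 340 kJ/mol.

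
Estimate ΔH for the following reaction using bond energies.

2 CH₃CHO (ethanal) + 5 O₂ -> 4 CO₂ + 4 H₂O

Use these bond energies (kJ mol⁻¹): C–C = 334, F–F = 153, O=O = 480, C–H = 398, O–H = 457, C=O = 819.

Bonds broken (reactants):
  C–C: 2 × 334 = 668
  C–H: 8 × 398 = 3184
  C=O: 2 × 819 = 1638
  O=O: 5 × 480 = 2400
  Σ(broken) = 7890 kJ
Bonds formed (products):
  C=O: 8 × 819 = 6552
  O–H: 8 × 457 = 3656
  Σ(formed) = 10208 kJ
ΔH = Σ(broken) − Σ(formed) = 7890 − 10208 = −2318 kJ

ΔH ≈ −2318 kJ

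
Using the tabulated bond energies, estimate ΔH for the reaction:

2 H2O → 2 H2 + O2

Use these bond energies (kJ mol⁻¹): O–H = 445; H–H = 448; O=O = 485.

Bonds broken (reactants):
  O–H: 4 × 445 = 1780
  Σ(broken) = 1780 kJ
Bonds formed (products):
  H–H: 2 × 448 = 896
  O=O: 1 × 485 = 485
  Σ(formed) = 1381 kJ
ΔH = Σ(broken) − Σ(formed) = 1780 − 1381 = +399 kJ

ΔH ≈ +399 kJ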